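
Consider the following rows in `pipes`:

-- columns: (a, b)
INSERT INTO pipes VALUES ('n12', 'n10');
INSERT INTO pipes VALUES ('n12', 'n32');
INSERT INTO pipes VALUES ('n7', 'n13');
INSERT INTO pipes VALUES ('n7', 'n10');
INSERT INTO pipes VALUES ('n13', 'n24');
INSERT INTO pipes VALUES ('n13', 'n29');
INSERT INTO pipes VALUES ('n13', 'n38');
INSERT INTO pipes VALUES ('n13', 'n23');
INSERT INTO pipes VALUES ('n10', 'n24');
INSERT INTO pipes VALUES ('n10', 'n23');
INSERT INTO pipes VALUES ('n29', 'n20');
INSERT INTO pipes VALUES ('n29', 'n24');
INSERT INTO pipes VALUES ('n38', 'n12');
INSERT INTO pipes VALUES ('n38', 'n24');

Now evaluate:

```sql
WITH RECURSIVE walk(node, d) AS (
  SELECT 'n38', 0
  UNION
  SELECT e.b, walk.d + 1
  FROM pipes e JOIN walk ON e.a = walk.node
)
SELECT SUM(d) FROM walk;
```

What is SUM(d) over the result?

12

Base: (n38, d=0).
Iteration 1: edges from {n38} -> (n12, d=1), (n24, d=1).
Iteration 2: edges from {n12,n24} -> (n10, d=2), (n32, d=2).
Iteration 3: edges from {n10,n32} -> (n23, d=3), (n24, d=3).
Iteration 4: no outgoing edges from {n23,n24}; recursion stops.
SUM(d) = 0 + 1 + 1 + 2 + 2 + 3 + 3 = 12.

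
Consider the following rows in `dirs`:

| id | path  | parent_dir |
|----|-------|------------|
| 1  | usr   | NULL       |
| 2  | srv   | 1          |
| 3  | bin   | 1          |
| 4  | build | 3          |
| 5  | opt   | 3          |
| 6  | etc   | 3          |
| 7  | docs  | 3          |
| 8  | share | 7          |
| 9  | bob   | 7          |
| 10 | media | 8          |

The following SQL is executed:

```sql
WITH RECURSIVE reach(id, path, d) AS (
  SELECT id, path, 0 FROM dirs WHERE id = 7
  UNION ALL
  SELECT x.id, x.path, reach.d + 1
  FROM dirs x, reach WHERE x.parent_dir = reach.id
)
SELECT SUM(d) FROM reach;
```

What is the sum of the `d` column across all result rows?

Base: id=7 (docs) at d 0.
Iteration 1: rows with parent_dir in {7} -> share (id 8, d 1), bob (id 9, d 1).
Iteration 2: rows with parent_dir in {8,9} -> media (id 10, d 2).
Iteration 3: no rows with parent_dir in {10}; recursion stops.
SUM(d) = 0 + 1 + 1 + 2 = 4.

4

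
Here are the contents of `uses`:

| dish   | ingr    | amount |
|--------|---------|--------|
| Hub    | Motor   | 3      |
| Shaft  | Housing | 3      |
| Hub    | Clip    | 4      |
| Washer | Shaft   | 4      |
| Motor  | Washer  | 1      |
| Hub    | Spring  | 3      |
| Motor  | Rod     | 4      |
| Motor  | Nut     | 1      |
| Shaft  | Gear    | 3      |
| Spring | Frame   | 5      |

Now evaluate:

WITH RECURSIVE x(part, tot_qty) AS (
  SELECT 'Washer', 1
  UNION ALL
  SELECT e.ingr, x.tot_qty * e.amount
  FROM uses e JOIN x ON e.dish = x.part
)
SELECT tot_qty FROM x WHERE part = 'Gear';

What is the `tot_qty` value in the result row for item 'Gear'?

12

Base: (Washer, tot_qty=1).
Iteration 1: components of {Washer} -> Shaft = 1*4 = 4.
Iteration 2: components of {Shaft} -> Gear = 4*3 = 12, Housing = 4*3 = 12.
Iteration 3: no further components; recursion stops.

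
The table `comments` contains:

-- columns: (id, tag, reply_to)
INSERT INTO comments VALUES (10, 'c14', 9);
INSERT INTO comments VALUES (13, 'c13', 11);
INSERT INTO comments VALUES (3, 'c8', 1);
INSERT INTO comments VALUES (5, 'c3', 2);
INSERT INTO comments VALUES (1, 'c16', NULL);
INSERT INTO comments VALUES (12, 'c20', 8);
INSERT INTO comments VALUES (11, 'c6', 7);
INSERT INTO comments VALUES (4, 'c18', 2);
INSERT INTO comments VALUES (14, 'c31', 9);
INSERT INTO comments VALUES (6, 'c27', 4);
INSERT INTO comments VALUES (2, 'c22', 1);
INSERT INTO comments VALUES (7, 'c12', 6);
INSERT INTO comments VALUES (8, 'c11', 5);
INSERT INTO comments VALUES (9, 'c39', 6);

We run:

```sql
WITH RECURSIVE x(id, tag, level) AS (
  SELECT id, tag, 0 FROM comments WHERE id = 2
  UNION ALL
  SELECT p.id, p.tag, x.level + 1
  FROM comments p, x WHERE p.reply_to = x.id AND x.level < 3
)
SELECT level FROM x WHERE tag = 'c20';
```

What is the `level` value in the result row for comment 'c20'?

Base: id=2 (c22) at level 0.
Iteration 1: rows with reply_to in {2} -> c18 (id 4, level 1), c3 (id 5, level 1).
Iteration 2: rows with reply_to in {4,5} -> c27 (id 6, level 2), c11 (id 8, level 2).
Iteration 3: rows with reply_to in {6,8} -> c12 (id 7, level 3), c39 (id 9, level 3), c20 (id 12, level 3).
Iteration 4: level < 3 fails for all current rows; recursion stops.

3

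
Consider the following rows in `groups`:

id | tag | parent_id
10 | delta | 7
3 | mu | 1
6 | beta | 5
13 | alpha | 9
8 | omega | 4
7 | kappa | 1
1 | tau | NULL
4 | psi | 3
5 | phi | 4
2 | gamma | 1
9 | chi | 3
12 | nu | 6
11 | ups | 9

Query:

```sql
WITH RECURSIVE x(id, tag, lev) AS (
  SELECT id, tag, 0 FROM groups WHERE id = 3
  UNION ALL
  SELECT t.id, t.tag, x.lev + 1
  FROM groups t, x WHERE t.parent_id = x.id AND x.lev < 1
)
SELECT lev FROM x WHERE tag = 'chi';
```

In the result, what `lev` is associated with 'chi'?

1

Base: id=3 (mu) at lev 0.
Iteration 1: rows with parent_id in {3} -> psi (id 4, lev 1), chi (id 9, lev 1).
Iteration 2: lev < 1 fails for all current rows; recursion stops.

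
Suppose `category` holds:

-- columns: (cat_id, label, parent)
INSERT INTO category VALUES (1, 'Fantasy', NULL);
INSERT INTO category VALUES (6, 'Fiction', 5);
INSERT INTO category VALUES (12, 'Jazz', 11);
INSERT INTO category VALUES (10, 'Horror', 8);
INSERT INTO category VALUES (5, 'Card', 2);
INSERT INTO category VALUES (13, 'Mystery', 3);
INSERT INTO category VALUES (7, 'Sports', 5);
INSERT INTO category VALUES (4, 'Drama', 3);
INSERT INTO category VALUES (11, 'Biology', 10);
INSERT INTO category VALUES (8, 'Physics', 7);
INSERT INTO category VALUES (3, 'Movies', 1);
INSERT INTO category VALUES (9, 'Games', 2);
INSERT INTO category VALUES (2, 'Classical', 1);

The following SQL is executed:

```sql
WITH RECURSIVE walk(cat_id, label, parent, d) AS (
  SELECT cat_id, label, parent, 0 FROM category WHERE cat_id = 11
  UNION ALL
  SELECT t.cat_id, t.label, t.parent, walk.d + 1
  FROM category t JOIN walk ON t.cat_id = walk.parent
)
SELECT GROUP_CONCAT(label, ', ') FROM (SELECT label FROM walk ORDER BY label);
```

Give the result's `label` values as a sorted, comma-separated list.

Base: cat_id=11 (Biology), parent=10, d 0.
Iteration 1: join on cat_id=10 -> Horror (id 10, parent=8, d 1).
Iteration 2: join on cat_id=8 -> Physics (id 8, parent=7, d 2).
Iteration 3: join on cat_id=7 -> Sports (id 7, parent=5, d 3).
Iteration 4: join on cat_id=5 -> Card (id 5, parent=2, d 4).
Iteration 5: join on cat_id=2 -> Classical (id 2, parent=1, d 5).
Iteration 6: join on cat_id=1 -> Fantasy (id 1, parent=NULL, d 6).
Iteration 7: parent is NULL; no match; recursion stops.

Biology, Card, Classical, Fantasy, Horror, Physics, Sports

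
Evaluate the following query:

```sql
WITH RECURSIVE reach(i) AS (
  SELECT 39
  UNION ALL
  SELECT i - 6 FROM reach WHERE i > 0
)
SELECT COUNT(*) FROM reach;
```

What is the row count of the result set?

Base: i=39.
Iteration 1: 39 > 0 holds -> i = 39 - 6 = 33.
Iteration 2: 33 > 0 holds -> i = 33 - 6 = 27.
Iteration 3: 27 > 0 holds -> i = 27 - 6 = 21.
Iteration 4: 21 > 0 holds -> i = 21 - 6 = 15.
Iteration 5: 15 > 0 holds -> i = 15 - 6 = 9.
Iteration 6: 9 > 0 holds -> i = 9 - 6 = 3.
Iteration 7: 3 > 0 holds -> i = 3 - 6 = -3.
Iteration 8: -3 > 0 fails; recursion stops.
Total rows emitted: 8.

8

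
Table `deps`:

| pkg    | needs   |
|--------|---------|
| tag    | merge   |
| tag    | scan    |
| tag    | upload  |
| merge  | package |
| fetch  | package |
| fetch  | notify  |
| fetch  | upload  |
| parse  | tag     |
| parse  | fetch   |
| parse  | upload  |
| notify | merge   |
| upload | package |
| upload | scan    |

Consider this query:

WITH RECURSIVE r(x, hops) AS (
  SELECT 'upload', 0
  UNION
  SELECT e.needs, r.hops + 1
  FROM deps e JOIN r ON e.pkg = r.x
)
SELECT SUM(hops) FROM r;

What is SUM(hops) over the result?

2

Base: (upload, hops=0).
Iteration 1: edges from {upload} -> (package, hops=1), (scan, hops=1).
Iteration 2: no outgoing edges from {package,scan}; recursion stops.
SUM(hops) = 0 + 1 + 1 = 2.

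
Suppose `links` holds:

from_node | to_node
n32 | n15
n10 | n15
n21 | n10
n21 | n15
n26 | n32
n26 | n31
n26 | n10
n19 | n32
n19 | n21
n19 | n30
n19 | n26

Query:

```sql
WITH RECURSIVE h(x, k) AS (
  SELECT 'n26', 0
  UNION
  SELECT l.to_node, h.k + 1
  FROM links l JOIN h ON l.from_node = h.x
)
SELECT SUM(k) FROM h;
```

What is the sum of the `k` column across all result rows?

5

Base: (n26, k=0).
Iteration 1: edges from {n26} -> (n10, k=1), (n31, k=1), (n32, k=1).
Iteration 2: edges from {n10,n31,n32} -> (n15, k=2). [UNION drops 1 duplicate row(s)]
Iteration 3: no outgoing edges from {n15}; recursion stops.
SUM(k) = 0 + 1 + 1 + 1 + 2 = 5.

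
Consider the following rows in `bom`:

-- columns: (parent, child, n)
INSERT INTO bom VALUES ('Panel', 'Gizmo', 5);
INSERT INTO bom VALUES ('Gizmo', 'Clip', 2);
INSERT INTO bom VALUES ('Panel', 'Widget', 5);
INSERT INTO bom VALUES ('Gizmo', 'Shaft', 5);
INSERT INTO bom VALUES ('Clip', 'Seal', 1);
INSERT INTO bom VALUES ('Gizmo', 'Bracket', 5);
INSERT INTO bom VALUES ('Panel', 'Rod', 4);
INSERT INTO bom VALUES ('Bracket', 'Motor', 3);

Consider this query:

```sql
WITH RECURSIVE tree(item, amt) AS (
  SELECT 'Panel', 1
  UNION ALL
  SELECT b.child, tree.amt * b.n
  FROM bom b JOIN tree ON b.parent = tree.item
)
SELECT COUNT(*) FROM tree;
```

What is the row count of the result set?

9

Base: (Panel, amt=1).
Iteration 1: components of {Panel} -> Gizmo = 1*5 = 5, Rod = 1*4 = 4, Widget = 1*5 = 5.
Iteration 2: components of {Gizmo,Rod,Widget} -> Bracket = 5*5 = 25, Clip = 5*2 = 10, Shaft = 5*5 = 25.
Iteration 3: components of {Bracket,Clip,Shaft} -> Motor = 25*3 = 75, Seal = 10*1 = 10.
Iteration 4: no further components; recursion stops.
Total rows emitted: 9.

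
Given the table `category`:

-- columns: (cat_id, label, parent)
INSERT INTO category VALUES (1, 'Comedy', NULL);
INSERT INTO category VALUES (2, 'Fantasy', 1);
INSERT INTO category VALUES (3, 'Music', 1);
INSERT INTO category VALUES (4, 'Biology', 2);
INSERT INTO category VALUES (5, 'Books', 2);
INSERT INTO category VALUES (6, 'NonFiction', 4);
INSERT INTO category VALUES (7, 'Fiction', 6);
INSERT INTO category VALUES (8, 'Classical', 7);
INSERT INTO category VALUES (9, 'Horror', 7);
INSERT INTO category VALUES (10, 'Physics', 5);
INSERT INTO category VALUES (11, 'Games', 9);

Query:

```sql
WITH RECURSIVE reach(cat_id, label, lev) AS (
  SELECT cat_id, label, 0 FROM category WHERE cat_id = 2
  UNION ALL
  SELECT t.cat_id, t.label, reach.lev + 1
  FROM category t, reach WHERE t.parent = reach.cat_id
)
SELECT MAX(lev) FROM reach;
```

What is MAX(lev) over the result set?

Base: cat_id=2 (Fantasy) at lev 0.
Iteration 1: rows with parent in {2} -> Biology (id 4, lev 1), Books (id 5, lev 1).
Iteration 2: rows with parent in {4,5} -> NonFiction (id 6, lev 2), Physics (id 10, lev 2).
Iteration 3: rows with parent in {6,10} -> Fiction (id 7, lev 3).
Iteration 4: rows with parent in {7} -> Classical (id 8, lev 4), Horror (id 9, lev 4).
Iteration 5: rows with parent in {8,9} -> Games (id 11, lev 5).
Iteration 6: no rows with parent in {11}; recursion stops.
lev values: 0, 1, 1, 2, 2, 3, 4, 4, 5; the maximum is 5.

5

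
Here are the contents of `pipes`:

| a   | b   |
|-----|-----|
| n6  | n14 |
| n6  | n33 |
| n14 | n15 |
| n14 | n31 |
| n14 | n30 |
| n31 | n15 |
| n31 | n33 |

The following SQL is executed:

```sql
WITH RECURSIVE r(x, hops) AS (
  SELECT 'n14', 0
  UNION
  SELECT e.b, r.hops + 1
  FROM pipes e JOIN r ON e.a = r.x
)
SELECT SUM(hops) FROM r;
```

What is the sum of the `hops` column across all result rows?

Base: (n14, hops=0).
Iteration 1: edges from {n14} -> (n15, hops=1), (n30, hops=1), (n31, hops=1).
Iteration 2: edges from {n15,n30,n31} -> (n15, hops=2), (n33, hops=2).
Iteration 3: no outgoing edges from {n15,n33}; recursion stops.
SUM(hops) = 0 + 1 + 1 + 1 + 2 + 2 = 7.

7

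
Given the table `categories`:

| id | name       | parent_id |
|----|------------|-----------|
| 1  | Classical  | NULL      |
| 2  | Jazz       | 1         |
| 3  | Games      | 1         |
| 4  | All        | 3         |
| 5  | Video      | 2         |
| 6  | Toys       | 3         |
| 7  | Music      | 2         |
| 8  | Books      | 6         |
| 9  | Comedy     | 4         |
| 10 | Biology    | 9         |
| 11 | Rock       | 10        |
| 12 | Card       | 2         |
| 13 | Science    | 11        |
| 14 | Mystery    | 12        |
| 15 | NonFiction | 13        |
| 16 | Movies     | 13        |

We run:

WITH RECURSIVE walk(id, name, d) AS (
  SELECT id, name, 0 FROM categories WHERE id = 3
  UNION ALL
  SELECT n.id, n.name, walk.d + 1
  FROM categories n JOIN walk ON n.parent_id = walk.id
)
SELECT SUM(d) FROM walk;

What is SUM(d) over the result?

30

Base: id=3 (Games) at d 0.
Iteration 1: rows with parent_id in {3} -> All (id 4, d 1), Toys (id 6, d 1).
Iteration 2: rows with parent_id in {4,6} -> Books (id 8, d 2), Comedy (id 9, d 2).
Iteration 3: rows with parent_id in {8,9} -> Biology (id 10, d 3).
Iteration 4: rows with parent_id in {10} -> Rock (id 11, d 4).
Iteration 5: rows with parent_id in {11} -> Science (id 13, d 5).
Iteration 6: rows with parent_id in {13} -> NonFiction (id 15, d 6), Movies (id 16, d 6).
Iteration 7: no rows with parent_id in {15,16}; recursion stops.
SUM(d) = 0 + 1 + 1 + 2 + 2 + 3 + 4 + 5 + 6 + 6 = 30.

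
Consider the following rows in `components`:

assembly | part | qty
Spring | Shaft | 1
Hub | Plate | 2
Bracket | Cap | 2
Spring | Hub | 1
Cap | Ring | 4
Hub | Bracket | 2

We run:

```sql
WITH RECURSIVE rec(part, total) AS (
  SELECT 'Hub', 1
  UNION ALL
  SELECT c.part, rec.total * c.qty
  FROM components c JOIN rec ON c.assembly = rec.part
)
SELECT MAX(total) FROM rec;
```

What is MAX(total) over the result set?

Base: (Hub, total=1).
Iteration 1: components of {Hub} -> Bracket = 1*2 = 2, Plate = 1*2 = 2.
Iteration 2: components of {Bracket,Plate} -> Cap = 2*2 = 4.
Iteration 3: components of {Cap} -> Ring = 4*4 = 16.
Iteration 4: no further components; recursion stops.
total values: 1, 2, 2, 4, 16; the maximum is 16.

16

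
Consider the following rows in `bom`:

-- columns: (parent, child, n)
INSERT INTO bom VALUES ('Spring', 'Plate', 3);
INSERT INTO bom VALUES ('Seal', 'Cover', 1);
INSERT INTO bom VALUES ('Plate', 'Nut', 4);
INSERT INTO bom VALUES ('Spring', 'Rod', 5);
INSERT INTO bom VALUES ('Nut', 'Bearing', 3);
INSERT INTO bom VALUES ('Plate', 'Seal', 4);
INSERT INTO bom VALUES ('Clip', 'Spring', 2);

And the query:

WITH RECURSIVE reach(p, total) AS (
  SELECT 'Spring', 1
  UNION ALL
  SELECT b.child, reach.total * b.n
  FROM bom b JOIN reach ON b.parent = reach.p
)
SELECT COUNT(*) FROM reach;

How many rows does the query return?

7

Base: (Spring, total=1).
Iteration 1: components of {Spring} -> Plate = 1*3 = 3, Rod = 1*5 = 5.
Iteration 2: components of {Plate,Rod} -> Nut = 3*4 = 12, Seal = 3*4 = 12.
Iteration 3: components of {Nut,Seal} -> Bearing = 12*3 = 36, Cover = 12*1 = 12.
Iteration 4: no further components; recursion stops.
Total rows emitted: 7.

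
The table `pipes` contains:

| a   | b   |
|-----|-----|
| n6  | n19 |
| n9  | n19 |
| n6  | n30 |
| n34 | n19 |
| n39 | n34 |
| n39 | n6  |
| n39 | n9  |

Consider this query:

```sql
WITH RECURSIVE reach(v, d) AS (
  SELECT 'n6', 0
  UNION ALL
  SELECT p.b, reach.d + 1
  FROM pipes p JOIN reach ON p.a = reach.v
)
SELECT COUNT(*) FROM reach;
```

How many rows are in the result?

3

Base: (n6, d=0).
Iteration 1: edges from {n6} -> (n19, d=1), (n30, d=1).
Iteration 2: no outgoing edges from {n19,n30}; recursion stops.
Total rows emitted: 3.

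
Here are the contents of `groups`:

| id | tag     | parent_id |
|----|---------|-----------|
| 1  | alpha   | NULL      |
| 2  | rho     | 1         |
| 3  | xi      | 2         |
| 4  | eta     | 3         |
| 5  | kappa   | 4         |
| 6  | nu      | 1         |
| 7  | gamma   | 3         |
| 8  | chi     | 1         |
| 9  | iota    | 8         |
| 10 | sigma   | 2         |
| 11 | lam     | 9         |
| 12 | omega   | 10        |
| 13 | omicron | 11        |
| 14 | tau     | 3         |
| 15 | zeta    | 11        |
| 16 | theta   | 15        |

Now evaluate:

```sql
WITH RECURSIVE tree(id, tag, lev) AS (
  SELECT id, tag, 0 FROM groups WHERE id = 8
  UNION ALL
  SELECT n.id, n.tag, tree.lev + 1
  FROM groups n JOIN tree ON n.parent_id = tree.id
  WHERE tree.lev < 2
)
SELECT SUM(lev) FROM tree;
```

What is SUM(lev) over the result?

3

Base: id=8 (chi) at lev 0.
Iteration 1: rows with parent_id in {8} -> iota (id 9, lev 1).
Iteration 2: rows with parent_id in {9} -> lam (id 11, lev 2).
Iteration 3: lev < 2 fails for all current rows; recursion stops.
SUM(lev) = 0 + 1 + 2 = 3.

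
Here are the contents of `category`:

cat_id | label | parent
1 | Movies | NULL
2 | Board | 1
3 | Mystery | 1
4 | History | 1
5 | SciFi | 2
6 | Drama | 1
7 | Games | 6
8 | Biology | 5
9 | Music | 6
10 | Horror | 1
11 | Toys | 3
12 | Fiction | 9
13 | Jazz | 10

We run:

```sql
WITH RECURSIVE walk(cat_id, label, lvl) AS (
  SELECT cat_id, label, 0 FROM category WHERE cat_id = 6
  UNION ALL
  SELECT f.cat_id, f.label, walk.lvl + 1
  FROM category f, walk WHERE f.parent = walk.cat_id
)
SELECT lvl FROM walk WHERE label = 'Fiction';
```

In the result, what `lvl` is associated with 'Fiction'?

2

Base: cat_id=6 (Drama) at lvl 0.
Iteration 1: rows with parent in {6} -> Games (id 7, lvl 1), Music (id 9, lvl 1).
Iteration 2: rows with parent in {7,9} -> Fiction (id 12, lvl 2).
Iteration 3: no rows with parent in {12}; recursion stops.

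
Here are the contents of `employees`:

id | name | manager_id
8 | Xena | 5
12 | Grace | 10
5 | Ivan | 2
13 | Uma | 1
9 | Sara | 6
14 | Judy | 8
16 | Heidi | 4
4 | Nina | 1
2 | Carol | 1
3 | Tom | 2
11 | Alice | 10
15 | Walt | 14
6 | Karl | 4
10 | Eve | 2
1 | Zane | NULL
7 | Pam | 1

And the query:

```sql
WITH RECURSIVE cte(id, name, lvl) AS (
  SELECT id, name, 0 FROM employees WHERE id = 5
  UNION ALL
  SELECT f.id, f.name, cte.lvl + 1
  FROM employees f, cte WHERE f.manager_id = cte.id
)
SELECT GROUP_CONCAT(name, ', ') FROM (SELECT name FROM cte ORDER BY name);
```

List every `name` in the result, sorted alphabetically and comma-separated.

Ivan, Judy, Walt, Xena

Base: id=5 (Ivan) at lvl 0.
Iteration 1: rows with manager_id in {5} -> Xena (id 8, lvl 1).
Iteration 2: rows with manager_id in {8} -> Judy (id 14, lvl 2).
Iteration 3: rows with manager_id in {14} -> Walt (id 15, lvl 3).
Iteration 4: no rows with manager_id in {15}; recursion stops.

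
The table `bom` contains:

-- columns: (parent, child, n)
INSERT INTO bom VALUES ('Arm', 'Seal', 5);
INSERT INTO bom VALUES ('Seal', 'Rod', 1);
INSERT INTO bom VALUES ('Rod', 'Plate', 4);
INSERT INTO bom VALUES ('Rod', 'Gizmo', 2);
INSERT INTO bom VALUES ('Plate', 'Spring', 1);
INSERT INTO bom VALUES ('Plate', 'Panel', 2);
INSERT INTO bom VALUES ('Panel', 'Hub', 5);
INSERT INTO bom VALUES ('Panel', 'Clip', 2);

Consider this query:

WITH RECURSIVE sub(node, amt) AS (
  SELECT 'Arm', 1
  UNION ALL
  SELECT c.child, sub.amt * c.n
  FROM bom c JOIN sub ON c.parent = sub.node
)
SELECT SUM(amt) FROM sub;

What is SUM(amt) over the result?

381

Base: (Arm, amt=1).
Iteration 1: components of {Arm} -> Seal = 1*5 = 5.
Iteration 2: components of {Seal} -> Rod = 5*1 = 5.
Iteration 3: components of {Rod} -> Gizmo = 5*2 = 10, Plate = 5*4 = 20.
Iteration 4: components of {Gizmo,Plate} -> Panel = 20*2 = 40, Spring = 20*1 = 20.
Iteration 5: components of {Panel,Spring} -> Clip = 40*2 = 80, Hub = 40*5 = 200.
Iteration 6: no further components; recursion stops.
SUM(amt) = 1 + 5 + 5 + 20 + 10 + 20 + 40 + 200 + 80 = 381.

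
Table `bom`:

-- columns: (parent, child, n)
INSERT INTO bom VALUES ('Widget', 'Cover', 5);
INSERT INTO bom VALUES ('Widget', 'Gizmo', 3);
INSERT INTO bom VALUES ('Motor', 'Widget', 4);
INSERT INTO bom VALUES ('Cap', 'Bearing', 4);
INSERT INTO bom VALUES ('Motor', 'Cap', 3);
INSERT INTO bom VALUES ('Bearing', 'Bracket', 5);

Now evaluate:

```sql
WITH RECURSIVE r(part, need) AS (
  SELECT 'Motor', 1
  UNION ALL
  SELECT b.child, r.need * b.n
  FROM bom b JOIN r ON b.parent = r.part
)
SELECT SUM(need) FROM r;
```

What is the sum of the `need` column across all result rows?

112

Base: (Motor, need=1).
Iteration 1: components of {Motor} -> Cap = 1*3 = 3, Widget = 1*4 = 4.
Iteration 2: components of {Cap,Widget} -> Bearing = 3*4 = 12, Cover = 4*5 = 20, Gizmo = 4*3 = 12.
Iteration 3: components of {Bearing,Cover,Gizmo} -> Bracket = 12*5 = 60.
Iteration 4: no further components; recursion stops.
SUM(need) = 1 + 3 + 4 + 12 + 12 + 20 + 60 = 112.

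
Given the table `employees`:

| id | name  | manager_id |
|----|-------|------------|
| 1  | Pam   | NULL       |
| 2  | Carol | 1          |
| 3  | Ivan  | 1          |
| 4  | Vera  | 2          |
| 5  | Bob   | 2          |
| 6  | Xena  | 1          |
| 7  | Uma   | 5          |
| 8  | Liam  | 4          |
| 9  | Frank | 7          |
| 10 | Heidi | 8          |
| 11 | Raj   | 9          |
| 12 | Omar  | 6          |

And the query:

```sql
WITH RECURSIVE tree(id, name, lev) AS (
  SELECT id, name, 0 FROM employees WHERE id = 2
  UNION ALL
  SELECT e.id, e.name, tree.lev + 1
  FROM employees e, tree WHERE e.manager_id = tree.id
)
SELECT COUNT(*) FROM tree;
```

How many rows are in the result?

Base: id=2 (Carol) at lev 0.
Iteration 1: rows with manager_id in {2} -> Vera (id 4, lev 1), Bob (id 5, lev 1).
Iteration 2: rows with manager_id in {4,5} -> Uma (id 7, lev 2), Liam (id 8, lev 2).
Iteration 3: rows with manager_id in {7,8} -> Frank (id 9, lev 3), Heidi (id 10, lev 3).
Iteration 4: rows with manager_id in {9,10} -> Raj (id 11, lev 4).
Iteration 5: no rows with manager_id in {11}; recursion stops.
Total rows emitted: 8.

8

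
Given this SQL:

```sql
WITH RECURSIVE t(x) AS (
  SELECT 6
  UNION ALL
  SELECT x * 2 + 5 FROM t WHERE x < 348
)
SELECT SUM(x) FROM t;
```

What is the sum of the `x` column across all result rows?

Base: x=6.
Iteration 1: 6 < 348 holds -> x = 6 * 2 + 5 = 17.
Iteration 2: 17 < 348 holds -> x = 17 * 2 + 5 = 39.
Iteration 3: 39 < 348 holds -> x = 39 * 2 + 5 = 83.
Iteration 4: 83 < 348 holds -> x = 83 * 2 + 5 = 171.
Iteration 5: 171 < 348 holds -> x = 171 * 2 + 5 = 347.
Iteration 6: 347 < 348 holds -> x = 347 * 2 + 5 = 699.
Iteration 7: 699 < 348 fails; recursion stops.
SUM(x) = 6 + 17 + 39 + 83 + 171 + 347 + 699 = 1362.

1362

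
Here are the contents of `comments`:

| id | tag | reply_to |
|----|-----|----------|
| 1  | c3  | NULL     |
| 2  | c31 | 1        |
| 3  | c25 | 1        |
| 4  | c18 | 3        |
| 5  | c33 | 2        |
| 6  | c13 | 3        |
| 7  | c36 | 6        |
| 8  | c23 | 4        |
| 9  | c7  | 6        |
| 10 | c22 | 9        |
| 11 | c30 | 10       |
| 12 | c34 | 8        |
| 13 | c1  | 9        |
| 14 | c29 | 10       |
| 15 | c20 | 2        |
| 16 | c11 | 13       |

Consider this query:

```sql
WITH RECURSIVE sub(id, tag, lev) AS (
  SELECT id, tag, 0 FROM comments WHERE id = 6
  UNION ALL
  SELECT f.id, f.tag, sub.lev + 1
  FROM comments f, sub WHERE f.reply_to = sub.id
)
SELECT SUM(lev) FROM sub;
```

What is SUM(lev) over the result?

15

Base: id=6 (c13) at lev 0.
Iteration 1: rows with reply_to in {6} -> c36 (id 7, lev 1), c7 (id 9, lev 1).
Iteration 2: rows with reply_to in {7,9} -> c22 (id 10, lev 2), c1 (id 13, lev 2).
Iteration 3: rows with reply_to in {10,13} -> c30 (id 11, lev 3), c29 (id 14, lev 3), c11 (id 16, lev 3).
Iteration 4: no rows with reply_to in {11,14,16}; recursion stops.
SUM(lev) = 0 + 1 + 1 + 2 + 2 + 3 + 3 + 3 = 15.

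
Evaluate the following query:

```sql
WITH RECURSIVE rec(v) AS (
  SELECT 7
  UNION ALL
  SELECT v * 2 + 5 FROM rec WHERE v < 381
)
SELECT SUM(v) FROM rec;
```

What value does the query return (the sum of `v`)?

Base: v=7.
Iteration 1: 7 < 381 holds -> v = 7 * 2 + 5 = 19.
Iteration 2: 19 < 381 holds -> v = 19 * 2 + 5 = 43.
Iteration 3: 43 < 381 holds -> v = 43 * 2 + 5 = 91.
Iteration 4: 91 < 381 holds -> v = 91 * 2 + 5 = 187.
Iteration 5: 187 < 381 holds -> v = 187 * 2 + 5 = 379.
Iteration 6: 379 < 381 holds -> v = 379 * 2 + 5 = 763.
Iteration 7: 763 < 381 fails; recursion stops.
SUM(v) = 7 + 19 + 43 + 91 + 187 + 379 + 763 = 1489.

1489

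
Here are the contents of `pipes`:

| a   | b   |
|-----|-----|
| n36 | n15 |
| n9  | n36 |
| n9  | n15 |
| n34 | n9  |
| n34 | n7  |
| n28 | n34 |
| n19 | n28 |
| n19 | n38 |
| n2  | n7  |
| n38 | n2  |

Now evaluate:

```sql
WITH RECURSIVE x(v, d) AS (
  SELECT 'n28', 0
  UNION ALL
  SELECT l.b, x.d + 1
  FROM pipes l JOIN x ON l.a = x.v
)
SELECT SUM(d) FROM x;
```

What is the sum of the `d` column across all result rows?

15

Base: (n28, d=0).
Iteration 1: edges from {n28} -> (n34, d=1).
Iteration 2: edges from {n34} -> (n7, d=2), (n9, d=2).
Iteration 3: edges from {n7,n9} -> (n15, d=3), (n36, d=3).
Iteration 4: edges from {n15,n36} -> (n15, d=4).
Iteration 5: no outgoing edges from {n15}; recursion stops.
SUM(d) = 0 + 1 + 2 + 2 + 3 + 3 + 4 = 15.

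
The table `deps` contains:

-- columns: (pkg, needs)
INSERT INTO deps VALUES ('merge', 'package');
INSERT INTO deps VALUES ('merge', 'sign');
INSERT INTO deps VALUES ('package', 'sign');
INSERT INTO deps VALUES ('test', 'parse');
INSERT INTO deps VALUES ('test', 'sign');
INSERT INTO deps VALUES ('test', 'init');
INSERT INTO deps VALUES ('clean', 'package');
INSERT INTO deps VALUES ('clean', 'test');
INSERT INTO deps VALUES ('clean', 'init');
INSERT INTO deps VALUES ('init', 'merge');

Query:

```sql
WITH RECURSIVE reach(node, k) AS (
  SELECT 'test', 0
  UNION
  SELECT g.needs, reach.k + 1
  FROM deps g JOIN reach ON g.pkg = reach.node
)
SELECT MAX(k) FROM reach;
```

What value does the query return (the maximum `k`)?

4

Base: (test, k=0).
Iteration 1: edges from {test} -> (init, k=1), (parse, k=1), (sign, k=1).
Iteration 2: edges from {init,parse,sign} -> (merge, k=2).
Iteration 3: edges from {merge} -> (package, k=3), (sign, k=3).
Iteration 4: edges from {package,sign} -> (sign, k=4).
Iteration 5: no outgoing edges from {sign}; recursion stops.
k values: 0, 1, 1, 1, 2, 3, 3, 4; the maximum is 4.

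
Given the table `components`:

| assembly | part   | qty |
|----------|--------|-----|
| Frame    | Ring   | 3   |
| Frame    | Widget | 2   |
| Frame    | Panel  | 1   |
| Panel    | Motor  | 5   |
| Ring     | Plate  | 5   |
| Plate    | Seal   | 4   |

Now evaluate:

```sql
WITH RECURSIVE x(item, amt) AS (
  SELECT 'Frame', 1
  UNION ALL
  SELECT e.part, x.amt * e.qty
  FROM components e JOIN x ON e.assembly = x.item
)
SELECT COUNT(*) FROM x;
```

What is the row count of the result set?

Base: (Frame, amt=1).
Iteration 1: components of {Frame} -> Panel = 1*1 = 1, Ring = 1*3 = 3, Widget = 1*2 = 2.
Iteration 2: components of {Panel,Ring,Widget} -> Motor = 1*5 = 5, Plate = 3*5 = 15.
Iteration 3: components of {Motor,Plate} -> Seal = 15*4 = 60.
Iteration 4: no further components; recursion stops.
Total rows emitted: 7.

7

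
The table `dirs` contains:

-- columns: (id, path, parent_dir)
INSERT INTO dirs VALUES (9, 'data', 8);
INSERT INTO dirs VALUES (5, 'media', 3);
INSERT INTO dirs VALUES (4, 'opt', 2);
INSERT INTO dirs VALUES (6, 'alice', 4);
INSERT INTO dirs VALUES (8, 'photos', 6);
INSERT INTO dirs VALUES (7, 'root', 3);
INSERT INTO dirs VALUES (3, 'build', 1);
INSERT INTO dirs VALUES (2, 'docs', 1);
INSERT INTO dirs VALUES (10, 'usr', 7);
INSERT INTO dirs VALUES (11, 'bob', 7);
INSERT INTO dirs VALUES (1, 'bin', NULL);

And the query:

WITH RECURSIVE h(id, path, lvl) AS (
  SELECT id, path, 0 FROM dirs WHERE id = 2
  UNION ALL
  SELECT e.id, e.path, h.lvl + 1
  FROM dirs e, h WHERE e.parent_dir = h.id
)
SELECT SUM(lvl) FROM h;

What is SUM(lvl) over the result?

Base: id=2 (docs) at lvl 0.
Iteration 1: rows with parent_dir in {2} -> opt (id 4, lvl 1).
Iteration 2: rows with parent_dir in {4} -> alice (id 6, lvl 2).
Iteration 3: rows with parent_dir in {6} -> photos (id 8, lvl 3).
Iteration 4: rows with parent_dir in {8} -> data (id 9, lvl 4).
Iteration 5: no rows with parent_dir in {9}; recursion stops.
SUM(lvl) = 0 + 1 + 2 + 3 + 4 = 10.

10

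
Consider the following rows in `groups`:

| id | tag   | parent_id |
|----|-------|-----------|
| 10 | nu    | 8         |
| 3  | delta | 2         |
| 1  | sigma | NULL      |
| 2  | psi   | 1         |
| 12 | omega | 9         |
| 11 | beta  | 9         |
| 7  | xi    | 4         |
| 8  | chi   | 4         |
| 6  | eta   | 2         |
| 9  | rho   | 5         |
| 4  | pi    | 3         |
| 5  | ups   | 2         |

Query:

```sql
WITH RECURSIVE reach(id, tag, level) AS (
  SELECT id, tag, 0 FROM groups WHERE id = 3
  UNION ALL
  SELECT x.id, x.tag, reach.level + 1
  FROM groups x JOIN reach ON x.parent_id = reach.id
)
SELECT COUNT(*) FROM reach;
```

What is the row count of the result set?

5

Base: id=3 (delta) at level 0.
Iteration 1: rows with parent_id in {3} -> pi (id 4, level 1).
Iteration 2: rows with parent_id in {4} -> xi (id 7, level 2), chi (id 8, level 2).
Iteration 3: rows with parent_id in {7,8} -> nu (id 10, level 3).
Iteration 4: no rows with parent_id in {10}; recursion stops.
Total rows emitted: 5.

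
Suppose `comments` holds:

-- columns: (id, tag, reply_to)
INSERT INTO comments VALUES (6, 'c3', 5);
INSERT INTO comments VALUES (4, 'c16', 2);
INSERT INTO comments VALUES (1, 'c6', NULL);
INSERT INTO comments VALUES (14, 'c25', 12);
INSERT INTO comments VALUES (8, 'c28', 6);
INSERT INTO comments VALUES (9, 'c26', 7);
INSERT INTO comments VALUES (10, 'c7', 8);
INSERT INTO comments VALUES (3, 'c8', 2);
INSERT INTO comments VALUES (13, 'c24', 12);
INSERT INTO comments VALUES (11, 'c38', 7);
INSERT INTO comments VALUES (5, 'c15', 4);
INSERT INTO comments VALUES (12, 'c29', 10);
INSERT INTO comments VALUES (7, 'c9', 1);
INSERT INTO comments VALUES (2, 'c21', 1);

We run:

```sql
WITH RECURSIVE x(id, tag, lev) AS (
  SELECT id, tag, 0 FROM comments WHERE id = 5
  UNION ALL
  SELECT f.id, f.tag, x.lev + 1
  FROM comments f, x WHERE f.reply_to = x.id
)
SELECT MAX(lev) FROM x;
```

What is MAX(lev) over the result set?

Base: id=5 (c15) at lev 0.
Iteration 1: rows with reply_to in {5} -> c3 (id 6, lev 1).
Iteration 2: rows with reply_to in {6} -> c28 (id 8, lev 2).
Iteration 3: rows with reply_to in {8} -> c7 (id 10, lev 3).
Iteration 4: rows with reply_to in {10} -> c29 (id 12, lev 4).
Iteration 5: rows with reply_to in {12} -> c24 (id 13, lev 5), c25 (id 14, lev 5).
Iteration 6: no rows with reply_to in {13,14}; recursion stops.
lev values: 0, 1, 2, 3, 4, 5, 5; the maximum is 5.

5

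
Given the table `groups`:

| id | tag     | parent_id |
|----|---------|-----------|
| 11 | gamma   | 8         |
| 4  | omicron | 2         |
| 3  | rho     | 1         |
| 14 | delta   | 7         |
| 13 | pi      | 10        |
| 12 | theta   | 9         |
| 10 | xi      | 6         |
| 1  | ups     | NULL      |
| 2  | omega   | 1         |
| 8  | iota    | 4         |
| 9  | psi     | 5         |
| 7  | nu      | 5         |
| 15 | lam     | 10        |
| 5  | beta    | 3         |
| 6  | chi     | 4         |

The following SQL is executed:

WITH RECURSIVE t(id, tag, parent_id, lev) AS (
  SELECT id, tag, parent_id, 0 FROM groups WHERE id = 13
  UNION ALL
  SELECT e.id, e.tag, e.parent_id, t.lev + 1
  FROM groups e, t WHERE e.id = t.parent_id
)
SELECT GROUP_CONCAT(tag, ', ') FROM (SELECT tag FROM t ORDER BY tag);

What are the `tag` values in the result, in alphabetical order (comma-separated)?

chi, omega, omicron, pi, ups, xi

Base: id=13 (pi), parent_id=10, lev 0.
Iteration 1: join on id=10 -> xi (id 10, parent_id=6, lev 1).
Iteration 2: join on id=6 -> chi (id 6, parent_id=4, lev 2).
Iteration 3: join on id=4 -> omicron (id 4, parent_id=2, lev 3).
Iteration 4: join on id=2 -> omega (id 2, parent_id=1, lev 4).
Iteration 5: join on id=1 -> ups (id 1, parent_id=NULL, lev 5).
Iteration 6: parent_id is NULL; no match; recursion stops.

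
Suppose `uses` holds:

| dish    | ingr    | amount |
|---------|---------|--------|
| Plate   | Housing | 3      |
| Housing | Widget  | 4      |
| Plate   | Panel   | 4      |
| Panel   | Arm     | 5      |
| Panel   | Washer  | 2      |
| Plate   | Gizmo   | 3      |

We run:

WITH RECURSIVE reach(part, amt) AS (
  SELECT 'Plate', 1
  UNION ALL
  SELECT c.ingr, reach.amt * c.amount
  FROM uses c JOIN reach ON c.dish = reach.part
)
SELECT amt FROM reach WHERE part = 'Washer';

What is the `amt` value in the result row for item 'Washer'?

Base: (Plate, amt=1).
Iteration 1: components of {Plate} -> Gizmo = 1*3 = 3, Housing = 1*3 = 3, Panel = 1*4 = 4.
Iteration 2: components of {Gizmo,Housing,Panel} -> Arm = 4*5 = 20, Washer = 4*2 = 8, Widget = 3*4 = 12.
Iteration 3: no further components; recursion stops.

8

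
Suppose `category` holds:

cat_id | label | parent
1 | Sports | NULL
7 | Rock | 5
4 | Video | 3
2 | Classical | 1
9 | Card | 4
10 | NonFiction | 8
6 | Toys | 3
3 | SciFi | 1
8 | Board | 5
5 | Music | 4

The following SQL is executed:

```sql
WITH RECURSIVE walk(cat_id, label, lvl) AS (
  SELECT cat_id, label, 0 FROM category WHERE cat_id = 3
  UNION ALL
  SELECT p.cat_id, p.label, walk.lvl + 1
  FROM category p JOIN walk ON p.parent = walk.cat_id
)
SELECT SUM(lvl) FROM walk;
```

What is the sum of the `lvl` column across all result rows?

Base: cat_id=3 (SciFi) at lvl 0.
Iteration 1: rows with parent in {3} -> Video (id 4, lvl 1), Toys (id 6, lvl 1).
Iteration 2: rows with parent in {4,6} -> Music (id 5, lvl 2), Card (id 9, lvl 2).
Iteration 3: rows with parent in {5,9} -> Rock (id 7, lvl 3), Board (id 8, lvl 3).
Iteration 4: rows with parent in {7,8} -> NonFiction (id 10, lvl 4).
Iteration 5: no rows with parent in {10}; recursion stops.
SUM(lvl) = 0 + 1 + 1 + 2 + 2 + 3 + 3 + 4 = 16.

16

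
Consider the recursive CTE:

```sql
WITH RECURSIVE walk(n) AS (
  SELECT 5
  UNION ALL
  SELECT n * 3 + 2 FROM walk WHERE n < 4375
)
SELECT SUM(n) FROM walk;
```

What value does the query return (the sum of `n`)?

19672

Base: n=5.
Iteration 1: 5 < 4375 holds -> n = 5 * 3 + 2 = 17.
Iteration 2: 17 < 4375 holds -> n = 17 * 3 + 2 = 53.
Iteration 3: 53 < 4375 holds -> n = 53 * 3 + 2 = 161.
Iteration 4: 161 < 4375 holds -> n = 161 * 3 + 2 = 485.
Iteration 5: 485 < 4375 holds -> n = 485 * 3 + 2 = 1457.
Iteration 6: 1457 < 4375 holds -> n = 1457 * 3 + 2 = 4373.
Iteration 7: 4373 < 4375 holds -> n = 4373 * 3 + 2 = 13121.
Iteration 8: 13121 < 4375 fails; recursion stops.
SUM(n) = 5 + 17 + 53 + 161 + 485 + 1457 + 4373 + 13121 = 19672.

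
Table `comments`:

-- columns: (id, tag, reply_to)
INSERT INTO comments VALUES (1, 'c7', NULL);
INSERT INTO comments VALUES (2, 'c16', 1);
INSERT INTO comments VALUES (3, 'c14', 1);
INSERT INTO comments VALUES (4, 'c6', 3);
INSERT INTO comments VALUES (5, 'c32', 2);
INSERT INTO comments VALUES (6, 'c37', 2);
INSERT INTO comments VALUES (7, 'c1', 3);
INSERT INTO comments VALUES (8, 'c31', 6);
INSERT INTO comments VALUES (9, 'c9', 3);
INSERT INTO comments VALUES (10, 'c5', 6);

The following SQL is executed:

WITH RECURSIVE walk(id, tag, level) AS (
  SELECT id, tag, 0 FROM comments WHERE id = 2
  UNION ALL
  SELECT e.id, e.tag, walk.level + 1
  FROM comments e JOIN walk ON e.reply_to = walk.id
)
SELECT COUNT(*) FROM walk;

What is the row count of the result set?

Base: id=2 (c16) at level 0.
Iteration 1: rows with reply_to in {2} -> c32 (id 5, level 1), c37 (id 6, level 1).
Iteration 2: rows with reply_to in {5,6} -> c31 (id 8, level 2), c5 (id 10, level 2).
Iteration 3: no rows with reply_to in {8,10}; recursion stops.
Total rows emitted: 5.

5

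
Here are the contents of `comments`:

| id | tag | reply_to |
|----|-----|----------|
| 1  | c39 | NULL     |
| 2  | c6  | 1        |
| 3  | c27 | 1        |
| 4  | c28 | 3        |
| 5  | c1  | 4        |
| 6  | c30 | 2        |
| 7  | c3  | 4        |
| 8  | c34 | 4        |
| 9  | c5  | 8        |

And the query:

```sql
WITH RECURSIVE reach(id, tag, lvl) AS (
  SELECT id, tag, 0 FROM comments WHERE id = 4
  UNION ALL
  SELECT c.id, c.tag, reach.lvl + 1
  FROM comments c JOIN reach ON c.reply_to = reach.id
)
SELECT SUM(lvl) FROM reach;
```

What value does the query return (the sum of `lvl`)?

5

Base: id=4 (c28) at lvl 0.
Iteration 1: rows with reply_to in {4} -> c1 (id 5, lvl 1), c3 (id 7, lvl 1), c34 (id 8, lvl 1).
Iteration 2: rows with reply_to in {5,7,8} -> c5 (id 9, lvl 2).
Iteration 3: no rows with reply_to in {9}; recursion stops.
SUM(lvl) = 0 + 1 + 1 + 1 + 2 = 5.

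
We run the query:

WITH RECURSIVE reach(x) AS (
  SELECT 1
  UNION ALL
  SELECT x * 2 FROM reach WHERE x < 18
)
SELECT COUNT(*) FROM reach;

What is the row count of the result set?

Base: x=1.
Iteration 1: 1 < 18 holds -> x = 1 * 2 = 2.
Iteration 2: 2 < 18 holds -> x = 2 * 2 = 4.
Iteration 3: 4 < 18 holds -> x = 4 * 2 = 8.
Iteration 4: 8 < 18 holds -> x = 8 * 2 = 16.
Iteration 5: 16 < 18 holds -> x = 16 * 2 = 32.
Iteration 6: 32 < 18 fails; recursion stops.
Total rows emitted: 6.

6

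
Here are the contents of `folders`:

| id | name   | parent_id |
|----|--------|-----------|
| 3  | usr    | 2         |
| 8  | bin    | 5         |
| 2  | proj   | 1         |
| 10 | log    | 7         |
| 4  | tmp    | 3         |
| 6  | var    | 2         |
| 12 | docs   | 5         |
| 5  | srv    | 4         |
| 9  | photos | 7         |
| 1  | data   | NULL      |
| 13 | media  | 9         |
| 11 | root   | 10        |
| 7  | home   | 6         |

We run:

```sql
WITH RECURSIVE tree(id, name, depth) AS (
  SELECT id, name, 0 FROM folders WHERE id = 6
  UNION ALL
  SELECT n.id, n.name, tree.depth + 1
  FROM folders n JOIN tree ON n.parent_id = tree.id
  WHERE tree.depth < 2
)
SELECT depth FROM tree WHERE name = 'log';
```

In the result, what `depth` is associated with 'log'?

Base: id=6 (var) at depth 0.
Iteration 1: rows with parent_id in {6} -> home (id 7, depth 1).
Iteration 2: rows with parent_id in {7} -> photos (id 9, depth 2), log (id 10, depth 2).
Iteration 3: depth < 2 fails for all current rows; recursion stops.

2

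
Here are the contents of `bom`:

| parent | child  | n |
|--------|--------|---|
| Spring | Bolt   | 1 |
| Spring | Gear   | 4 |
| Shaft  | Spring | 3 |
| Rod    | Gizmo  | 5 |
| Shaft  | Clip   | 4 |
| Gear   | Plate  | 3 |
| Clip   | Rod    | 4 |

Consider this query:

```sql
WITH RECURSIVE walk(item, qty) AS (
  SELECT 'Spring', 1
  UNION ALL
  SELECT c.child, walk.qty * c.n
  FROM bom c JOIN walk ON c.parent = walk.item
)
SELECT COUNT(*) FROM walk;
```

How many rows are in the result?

4

Base: (Spring, qty=1).
Iteration 1: components of {Spring} -> Bolt = 1*1 = 1, Gear = 1*4 = 4.
Iteration 2: components of {Bolt,Gear} -> Plate = 4*3 = 12.
Iteration 3: no further components; recursion stops.
Total rows emitted: 4.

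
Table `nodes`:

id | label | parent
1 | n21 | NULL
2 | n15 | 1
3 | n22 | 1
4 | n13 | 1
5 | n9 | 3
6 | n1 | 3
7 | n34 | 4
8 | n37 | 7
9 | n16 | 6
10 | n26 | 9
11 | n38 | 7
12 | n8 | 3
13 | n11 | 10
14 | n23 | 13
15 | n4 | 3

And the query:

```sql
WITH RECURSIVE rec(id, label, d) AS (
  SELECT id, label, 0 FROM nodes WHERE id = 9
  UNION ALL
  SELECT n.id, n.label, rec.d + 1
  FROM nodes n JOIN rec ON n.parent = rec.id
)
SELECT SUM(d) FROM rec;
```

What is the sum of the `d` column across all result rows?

Base: id=9 (n16) at d 0.
Iteration 1: rows with parent in {9} -> n26 (id 10, d 1).
Iteration 2: rows with parent in {10} -> n11 (id 13, d 2).
Iteration 3: rows with parent in {13} -> n23 (id 14, d 3).
Iteration 4: no rows with parent in {14}; recursion stops.
SUM(d) = 0 + 1 + 2 + 3 = 6.

6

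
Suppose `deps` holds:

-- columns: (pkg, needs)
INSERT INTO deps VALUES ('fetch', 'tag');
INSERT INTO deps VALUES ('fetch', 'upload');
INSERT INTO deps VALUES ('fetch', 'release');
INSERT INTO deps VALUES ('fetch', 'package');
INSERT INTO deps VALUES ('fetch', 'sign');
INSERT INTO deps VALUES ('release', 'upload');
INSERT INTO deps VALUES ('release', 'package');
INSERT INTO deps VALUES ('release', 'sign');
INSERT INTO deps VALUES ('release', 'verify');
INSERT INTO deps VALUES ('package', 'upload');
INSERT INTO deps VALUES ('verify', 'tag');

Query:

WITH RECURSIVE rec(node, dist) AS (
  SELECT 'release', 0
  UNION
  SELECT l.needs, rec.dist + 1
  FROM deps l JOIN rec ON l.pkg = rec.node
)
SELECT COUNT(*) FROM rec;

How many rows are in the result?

Base: (release, dist=0).
Iteration 1: edges from {release} -> (package, dist=1), (sign, dist=1), (upload, dist=1), (verify, dist=1).
Iteration 2: edges from {package,sign,upload,verify} -> (tag, dist=2), (upload, dist=2).
Iteration 3: no outgoing edges from {tag,upload}; recursion stops.
Total rows emitted: 7.

7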